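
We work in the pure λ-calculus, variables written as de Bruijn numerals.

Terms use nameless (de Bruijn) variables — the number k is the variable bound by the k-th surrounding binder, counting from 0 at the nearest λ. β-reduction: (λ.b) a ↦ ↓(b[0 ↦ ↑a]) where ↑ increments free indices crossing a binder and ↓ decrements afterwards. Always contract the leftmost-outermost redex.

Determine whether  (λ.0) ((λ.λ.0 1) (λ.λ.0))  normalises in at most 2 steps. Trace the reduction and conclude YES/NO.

  start: (λ.0) ((λ.λ.0 1) (λ.λ.0))
  step 1: (λ.λ.0 1) (λ.λ.0)
  step 2: λ.0 (λ.λ.0)

Answer: YES — reaches normal form λ.0 (λ.λ.0) in 2 ≤ 2 steps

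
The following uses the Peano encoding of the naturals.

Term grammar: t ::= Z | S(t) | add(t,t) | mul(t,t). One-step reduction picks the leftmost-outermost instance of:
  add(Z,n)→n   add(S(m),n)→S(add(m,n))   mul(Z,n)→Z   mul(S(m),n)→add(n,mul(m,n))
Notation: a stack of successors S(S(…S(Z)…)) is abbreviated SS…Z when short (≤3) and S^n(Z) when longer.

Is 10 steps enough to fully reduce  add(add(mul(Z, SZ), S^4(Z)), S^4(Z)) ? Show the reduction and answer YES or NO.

Answer: YES — reaches normal form S^8(Z) in 7 ≤ 10 steps

Reduction:
  start: add(add(mul(Z, SZ), S^4(Z)), S^4(Z))
  [1] add(add(Z, S^4(Z)), S^4(Z))
  [2] add(S^4(Z), S^4(Z))
  [3] S(add(SSSZ, S^4(Z)))
  [4] S(S(add(SSZ, S^4(Z))))
  [5] S(S(S(add(SZ, S^4(Z)))))
  [6] S(S(S(S(add(Z, S^4(Z))))))
  [7] S^8(Z)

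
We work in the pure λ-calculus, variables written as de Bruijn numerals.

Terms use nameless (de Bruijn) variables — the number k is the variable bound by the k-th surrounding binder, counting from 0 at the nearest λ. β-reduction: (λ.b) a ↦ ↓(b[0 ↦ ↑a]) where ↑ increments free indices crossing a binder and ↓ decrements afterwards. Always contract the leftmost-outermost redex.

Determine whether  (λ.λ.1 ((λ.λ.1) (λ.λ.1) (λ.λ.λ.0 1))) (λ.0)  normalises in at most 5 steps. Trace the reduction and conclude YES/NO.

  start: (λ.λ.1 ((λ.λ.1) (λ.λ.1) (λ.λ.λ.0 1))) (λ.0)
  step 1: λ.(λ.0) ((λ.λ.1) (λ.λ.1) (λ.λ.λ.0 1))
  step 2: λ.(λ.λ.1) (λ.λ.1) (λ.λ.λ.0 1)
  step 3: λ.(λ.λ.λ.1) (λ.λ.λ.0 1)
  step 4: λ.λ.λ.1

Answer: YES — reaches normal form λ.λ.λ.1 in 4 ≤ 5 steps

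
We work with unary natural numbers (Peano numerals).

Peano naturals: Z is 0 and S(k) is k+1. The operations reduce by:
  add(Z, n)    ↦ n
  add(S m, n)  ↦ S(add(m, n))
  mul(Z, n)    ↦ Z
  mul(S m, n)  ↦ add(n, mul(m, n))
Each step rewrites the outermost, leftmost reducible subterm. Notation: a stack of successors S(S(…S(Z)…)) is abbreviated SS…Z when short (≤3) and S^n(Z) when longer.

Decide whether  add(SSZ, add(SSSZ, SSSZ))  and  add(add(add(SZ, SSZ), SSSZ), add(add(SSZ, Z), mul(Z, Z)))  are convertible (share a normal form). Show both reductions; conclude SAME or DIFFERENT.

Term A:
  start: add(SSZ, add(SSSZ, SSSZ))
  [1] S(add(SZ, add(SSSZ, SSSZ)))
  [2] S(S(add(Z, add(SSSZ, SSSZ))))
  [3] S(S(add(SSSZ, SSSZ)))
  [4] S(S(S(add(SSZ, SSSZ))))
  [5] S(S(S(S(add(SZ, SSSZ)))))
  [6] S(S(S(S(S(add(Z, SSSZ))))))
  [7] S^8(Z)

Term B:
  start: add(add(add(SZ, SSZ), SSSZ), add(add(SSZ, Z), mul(Z, Z)))
  [1] add(add(S(add(Z, SSZ)), SSSZ), add(add(SSZ, Z), mul(Z, Z)))
  [2] add(S(add(add(Z, SSZ), SSSZ)), add(add(SSZ, Z), mul(Z, Z)))
  [3] S(add(add(add(Z, SSZ), SSSZ), add(add(SSZ, Z), mul(Z, Z))))
  [4] S(add(add(SSZ, SSSZ), add(add(SSZ, Z), mul(Z, Z))))
  [5] S(add(S(add(SZ, SSSZ)), add(add(SSZ, Z), mul(Z, Z))))
  [6] S(S(add(add(SZ, SSSZ), add(add(SSZ, Z), mul(Z, Z)))))
  [7] S(S(add(S(add(Z, SSSZ)), add(add(SSZ, Z), mul(Z, Z)))))
  [8] S(S(S(add(add(Z, SSSZ), add(add(SSZ, Z), mul(Z, Z))))))
  [9] S(S(S(add(SSSZ, add(add(SSZ, Z), mul(Z, Z))))))
  [10] S(S(S(S(add(SSZ, add(add(SSZ, Z), mul(Z, Z)))))))
  [11] S(S(S(S(S(add(SZ, add(add(SSZ, Z), mul(Z, Z))))))))
  [12] S(S(S(S(S(S(add(Z, add(add(SSZ, Z), mul(Z, Z)))))))))
  [13] S(S(S(S(S(S(add(add(SSZ, Z), mul(Z, Z))))))))
  [14] S(S(S(S(S(S(add(S(add(SZ, Z)), mul(Z, Z))))))))
  [15] S(S(S(S(S(S(S(add(add(SZ, Z), mul(Z, Z)))))))))
  [16] S(S(S(S(S(S(S(add(S(add(Z, Z)), mul(Z, Z)))))))))
  [17] S(S(S(S(S(S(S(S(add(add(Z, Z), mul(Z, Z))))))))))
  [18] S(S(S(S(S(S(S(S(add(Z, mul(Z, Z))))))))))
  [19] S(S(S(S(S(S(S(S(mul(Z, Z)))))))))
  [20] S^8(Z)

Answer: SAME — A ⇓ S^8(Z), B ⇓ S^8(Z)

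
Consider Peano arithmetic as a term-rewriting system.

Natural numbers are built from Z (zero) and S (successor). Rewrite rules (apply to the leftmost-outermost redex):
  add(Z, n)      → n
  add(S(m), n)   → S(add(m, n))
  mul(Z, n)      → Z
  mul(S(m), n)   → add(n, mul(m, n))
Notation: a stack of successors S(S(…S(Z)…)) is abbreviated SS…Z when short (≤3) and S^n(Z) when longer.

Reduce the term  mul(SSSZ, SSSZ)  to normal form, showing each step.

Answer: normal form = S^9(Z)  (in 16 steps)

Reduction:
  start: mul(SSSZ, SSSZ)
  step 1: add(SSSZ, mul(SSZ, SSSZ))
  step 2: S(add(SSZ, mul(SSZ, SSSZ)))
  step 3: S(S(add(SZ, mul(SSZ, SSSZ))))
  step 4: S(S(S(add(Z, mul(SSZ, SSSZ)))))
  step 5: S(S(S(mul(SSZ, SSSZ))))
  step 6: S(S(S(add(SSSZ, mul(SZ, SSSZ)))))
  step 7: S(S(S(S(add(SSZ, mul(SZ, SSSZ))))))
  step 8: S(S(S(S(S(add(SZ, mul(SZ, SSSZ)))))))
  step 9: S(S(S(S(S(S(add(Z, mul(SZ, SSSZ))))))))
  step 10: S(S(S(S(S(S(mul(SZ, SSSZ)))))))
  step 11: S(S(S(S(S(S(add(SSSZ, mul(Z, SSSZ))))))))
  step 12: S(S(S(S(S(S(S(add(SSZ, mul(Z, SSSZ)))))))))
  step 13: S(S(S(S(S(S(S(S(add(SZ, mul(Z, SSSZ))))))))))
  step 14: S(S(S(S(S(S(S(S(S(add(Z, mul(Z, SSSZ)))))))))))
  step 15: S(S(S(S(S(S(S(S(S(mul(Z, SSSZ))))))))))
  step 16: S^9(Z)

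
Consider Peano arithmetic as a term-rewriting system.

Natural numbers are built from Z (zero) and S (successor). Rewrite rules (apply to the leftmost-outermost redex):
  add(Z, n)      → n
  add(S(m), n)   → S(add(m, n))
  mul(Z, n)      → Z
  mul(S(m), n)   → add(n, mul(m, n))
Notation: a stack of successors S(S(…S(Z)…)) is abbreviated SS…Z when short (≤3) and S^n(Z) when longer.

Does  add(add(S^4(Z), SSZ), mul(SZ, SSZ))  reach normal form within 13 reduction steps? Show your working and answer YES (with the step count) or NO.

Answer: NO — after 13 steps the term is S(S(S(S(S(S(add(SSZ, mul(Z, SSZ)))))))), not yet normal

Reduction:
  start: add(add(S^4(Z), SSZ), mul(SZ, SSZ))
  [1] add(S(add(SSSZ, SSZ)), mul(SZ, SSZ))
  [2] S(add(add(SSSZ, SSZ), mul(SZ, SSZ)))
  [3] S(add(S(add(SSZ, SSZ)), mul(SZ, SSZ)))
  [4] S(S(add(add(SSZ, SSZ), mul(SZ, SSZ))))
  [5] S(S(add(S(add(SZ, SSZ)), mul(SZ, SSZ))))
  [6] S(S(S(add(add(SZ, SSZ), mul(SZ, SSZ)))))
  [7] S(S(S(add(S(add(Z, SSZ)), mul(SZ, SSZ)))))
  [8] S(S(S(S(add(add(Z, SSZ), mul(SZ, SSZ))))))
  [9] S(S(S(S(add(SSZ, mul(SZ, SSZ))))))
  [10] S(S(S(S(S(add(SZ, mul(SZ, SSZ)))))))
  [11] S(S(S(S(S(S(add(Z, mul(SZ, SSZ))))))))
  [12] S(S(S(S(S(S(mul(SZ, SSZ)))))))
  [13] S(S(S(S(S(S(add(SSZ, mul(Z, SSZ))))))))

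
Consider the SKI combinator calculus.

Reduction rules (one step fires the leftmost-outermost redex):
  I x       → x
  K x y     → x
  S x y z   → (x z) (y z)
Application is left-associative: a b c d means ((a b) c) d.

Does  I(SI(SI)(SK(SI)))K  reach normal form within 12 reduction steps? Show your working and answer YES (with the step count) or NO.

Answer: YES — reaches normal form KK in 9 ≤ 12 steps

Reduction:
  start: I(SI(SI)(SK(SI)))K
  [1] SI(SI)(SK(SI))K
  [2] I(SK(SI))(SI(SK(SI)))K
  [3] SK(SI)(SI(SK(SI)))K
  [4] K(SI(SK(SI)))(SI(SI(SK(SI))))K
  [5] SI(SK(SI))K
  [6] IK(SK(SI)K)
  [7] K(SK(SI)K)
  [8] K(KK(SIK))
  [9] KK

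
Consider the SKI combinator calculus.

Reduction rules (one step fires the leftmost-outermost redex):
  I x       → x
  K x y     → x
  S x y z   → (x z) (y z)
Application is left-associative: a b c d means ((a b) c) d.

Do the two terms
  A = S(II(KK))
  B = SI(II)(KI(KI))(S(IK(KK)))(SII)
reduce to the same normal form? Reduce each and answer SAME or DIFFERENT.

Term A:
  start: S(II(KK))
  →1  S(I(KK))
  →2  S(KK)

Term B:
  start: SI(II)(KI(KI))(S(IK(KK)))(SII)
  →1  I(KI(KI))(II(KI(KI)))(S(IK(KK)))(SII)
  →2  KI(KI)(II(KI(KI)))(S(IK(KK)))(SII)
  →3  I(II(KI(KI)))(S(IK(KK)))(SII)
  →4  II(KI(KI))(S(IK(KK)))(SII)
  →5  I(KI(KI))(S(IK(KK)))(SII)
  →6  KI(KI)(S(IK(KK)))(SII)
  →7  I(S(IK(KK)))(SII)
  →8  S(IK(KK))(SII)
  →9  S(K(KK))(SII)

Answer: DIFFERENT — A ⇓ S(KK), B ⇓ S(K(KK))(SII)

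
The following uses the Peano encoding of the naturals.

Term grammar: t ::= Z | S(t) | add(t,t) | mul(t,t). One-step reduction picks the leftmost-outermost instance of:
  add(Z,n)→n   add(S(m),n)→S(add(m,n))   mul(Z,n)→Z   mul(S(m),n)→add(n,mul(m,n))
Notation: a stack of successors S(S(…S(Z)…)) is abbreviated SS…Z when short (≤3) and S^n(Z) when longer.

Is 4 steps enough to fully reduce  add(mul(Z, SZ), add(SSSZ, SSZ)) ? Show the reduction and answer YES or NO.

  start: add(mul(Z, SZ), add(SSSZ, SSZ))
  →1  add(Z, add(SSSZ, SSZ))
  →2  add(SSSZ, SSZ)
  →3  S(add(SSZ, SSZ))
  →4  S(S(add(SZ, SSZ)))

Answer: NO — after 4 steps the term is S(S(add(SZ, SSZ))), not yet normal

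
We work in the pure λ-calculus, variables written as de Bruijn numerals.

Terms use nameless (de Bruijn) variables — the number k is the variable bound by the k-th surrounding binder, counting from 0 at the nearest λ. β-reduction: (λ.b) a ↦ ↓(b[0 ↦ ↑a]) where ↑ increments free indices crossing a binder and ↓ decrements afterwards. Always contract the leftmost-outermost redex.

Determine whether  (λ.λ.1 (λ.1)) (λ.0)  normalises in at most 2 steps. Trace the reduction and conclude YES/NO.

Answer: YES — reaches normal form λ.λ.1 in 2 ≤ 2 steps

Working:
  start: (λ.λ.1 (λ.1)) (λ.0)
  step 1: λ.(λ.0) (λ.1)
  step 2: λ.λ.1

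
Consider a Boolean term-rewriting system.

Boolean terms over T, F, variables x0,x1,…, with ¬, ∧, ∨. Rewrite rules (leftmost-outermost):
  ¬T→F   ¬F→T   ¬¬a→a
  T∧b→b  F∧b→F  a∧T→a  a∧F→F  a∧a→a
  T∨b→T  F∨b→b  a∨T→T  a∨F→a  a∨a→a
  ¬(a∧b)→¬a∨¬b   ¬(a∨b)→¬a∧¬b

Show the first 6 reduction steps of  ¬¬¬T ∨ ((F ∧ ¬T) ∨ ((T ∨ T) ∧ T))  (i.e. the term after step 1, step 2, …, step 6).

Answer: after 6 steps: T ∨ T

Reduction:
  start: ¬¬¬T ∨ ((F ∧ ¬T) ∨ ((T ∨ T) ∧ T))
  →1  ¬T ∨ ((F ∧ ¬T) ∨ ((T ∨ T) ∧ T))
  →2  F ∨ ((F ∧ ¬T) ∨ ((T ∨ T) ∧ T))
  →3  (F ∧ ¬T) ∨ ((T ∨ T) ∧ T)
  →4  F ∨ ((T ∨ T) ∧ T)
  →5  (T ∨ T) ∧ T
  →6  T ∨ T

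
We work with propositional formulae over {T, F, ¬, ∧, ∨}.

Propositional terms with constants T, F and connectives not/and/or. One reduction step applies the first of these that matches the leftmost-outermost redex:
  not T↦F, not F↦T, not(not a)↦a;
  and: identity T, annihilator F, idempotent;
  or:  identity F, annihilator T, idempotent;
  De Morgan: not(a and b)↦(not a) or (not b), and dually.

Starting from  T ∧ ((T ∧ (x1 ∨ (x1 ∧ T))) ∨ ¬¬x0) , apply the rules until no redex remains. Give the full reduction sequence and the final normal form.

  start: T ∧ ((T ∧ (x1 ∨ (x1 ∧ T))) ∨ ¬¬x0)
  step 1: (T ∧ (x1 ∨ (x1 ∧ T))) ∨ ¬¬x0
  step 2: (x1 ∨ (x1 ∧ T)) ∨ ¬¬x0
  step 3: (x1 ∨ x1) ∨ ¬¬x0
  step 4: x1 ∨ ¬¬x0
  step 5: x1 ∨ x0

Answer: normal form = x1 ∨ x0  (in 5 steps)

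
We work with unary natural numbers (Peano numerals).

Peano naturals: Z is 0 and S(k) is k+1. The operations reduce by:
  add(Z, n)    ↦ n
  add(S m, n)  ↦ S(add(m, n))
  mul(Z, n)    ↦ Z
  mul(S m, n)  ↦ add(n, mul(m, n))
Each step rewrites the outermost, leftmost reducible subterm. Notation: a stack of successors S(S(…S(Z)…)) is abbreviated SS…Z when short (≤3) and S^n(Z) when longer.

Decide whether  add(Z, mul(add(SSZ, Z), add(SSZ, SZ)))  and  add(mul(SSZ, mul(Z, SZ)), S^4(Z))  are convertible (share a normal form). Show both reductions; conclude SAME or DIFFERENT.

Term A:
  start: add(Z, mul(add(SSZ, Z), add(SSZ, SZ)))
  step 1: mul(add(SSZ, Z), add(SSZ, SZ))
  step 2: mul(S(add(SZ, Z)), add(SSZ, SZ))
  step 3: add(add(SSZ, SZ), mul(add(SZ, Z), add(SSZ, SZ)))
  step 4: add(S(add(SZ, SZ)), mul(add(SZ, Z), add(SSZ, SZ)))
  step 5: S(add(add(SZ, SZ), mul(add(SZ, Z), add(SSZ, SZ))))
  step 6: S(add(S(add(Z, SZ)), mul(add(SZ, Z), add(SSZ, SZ))))
  step 7: S(S(add(add(Z, SZ), mul(add(SZ, Z), add(SSZ, SZ)))))
  step 8: S(S(add(SZ, mul(add(SZ, Z), add(SSZ, SZ)))))
  step 9: S(S(S(add(Z, mul(add(SZ, Z), add(SSZ, SZ))))))
  step 10: S(S(S(mul(add(SZ, Z), add(SSZ, SZ)))))
  step 11: S(S(S(mul(S(add(Z, Z)), add(SSZ, SZ)))))
  step 12: S(S(S(add(add(SSZ, SZ), mul(add(Z, Z), add(SSZ, SZ))))))
  step 13: S(S(S(add(S(add(SZ, SZ)), mul(add(Z, Z), add(SSZ, SZ))))))
  step 14: S(S(S(S(add(add(SZ, SZ), mul(add(Z, Z), add(SSZ, SZ)))))))
  step 15: S(S(S(S(add(S(add(Z, SZ)), mul(add(Z, Z), add(SSZ, SZ)))))))
  step 16: S(S(S(S(S(add(add(Z, SZ), mul(add(Z, Z), add(SSZ, SZ))))))))
  step 17: S(S(S(S(S(add(SZ, mul(add(Z, Z), add(SSZ, SZ))))))))
  step 18: S(S(S(S(S(S(add(Z, mul(add(Z, Z), add(SSZ, SZ)))))))))
  step 19: S(S(S(S(S(S(mul(add(Z, Z), add(SSZ, SZ))))))))
  step 20: S(S(S(S(S(S(mul(Z, add(SSZ, SZ))))))))
  step 21: S^6(Z)

Term B:
  start: add(mul(SSZ, mul(Z, SZ)), S^4(Z))
  step 1: add(add(mul(Z, SZ), mul(SZ, mul(Z, SZ))), S^4(Z))
  step 2: add(add(Z, mul(SZ, mul(Z, SZ))), S^4(Z))
  step 3: add(mul(SZ, mul(Z, SZ)), S^4(Z))
  step 4: add(add(mul(Z, SZ), mul(Z, mul(Z, SZ))), S^4(Z))
  step 5: add(add(Z, mul(Z, mul(Z, SZ))), S^4(Z))
  step 6: add(mul(Z, mul(Z, SZ)), S^4(Z))
  step 7: add(Z, S^4(Z))
  step 8: S^4(Z)

Answer: DIFFERENT — A ⇓ S^6(Z), B ⇓ S^4(Z)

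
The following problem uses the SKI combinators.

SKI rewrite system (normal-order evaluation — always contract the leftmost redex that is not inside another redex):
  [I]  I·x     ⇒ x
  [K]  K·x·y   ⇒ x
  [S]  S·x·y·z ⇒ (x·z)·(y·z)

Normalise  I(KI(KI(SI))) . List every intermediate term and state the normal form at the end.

Answer: normal form = I  (in 2 steps)

Working:
  start: I(KI(KI(SI)))
  [1] KI(KI(SI))
  [2] I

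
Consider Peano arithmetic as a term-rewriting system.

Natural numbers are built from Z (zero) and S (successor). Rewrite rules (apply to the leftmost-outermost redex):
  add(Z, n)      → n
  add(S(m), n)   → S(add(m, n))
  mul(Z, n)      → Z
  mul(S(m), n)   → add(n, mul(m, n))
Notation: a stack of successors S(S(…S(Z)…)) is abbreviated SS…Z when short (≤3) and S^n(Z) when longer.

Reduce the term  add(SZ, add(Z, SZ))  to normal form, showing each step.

  start: add(SZ, add(Z, SZ))
  [1] S(add(Z, add(Z, SZ)))
  [2] S(add(Z, SZ))
  [3] SSZ

Answer: normal form = SSZ  (in 3 steps)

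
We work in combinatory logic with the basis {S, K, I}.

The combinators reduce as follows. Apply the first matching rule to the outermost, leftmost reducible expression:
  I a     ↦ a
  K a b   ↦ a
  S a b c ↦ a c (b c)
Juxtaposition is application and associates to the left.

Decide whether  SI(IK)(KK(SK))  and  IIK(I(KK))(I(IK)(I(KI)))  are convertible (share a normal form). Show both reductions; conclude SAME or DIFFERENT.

Term A:
  start: SI(IK)(KK(SK))
  [1] I(KK(SK))(IK(KK(SK)))
  [2] KK(SK)(IK(KK(SK)))
  [3] K(IK(KK(SK)))
  [4] K(K(KK(SK)))
  [5] K(KK)

Term B:
  start: IIK(I(KK))(I(IK)(I(KI)))
  [1] IK(I(KK))(I(IK)(I(KI)))
  [2] K(I(KK))(I(IK)(I(KI)))
  [3] I(KK)
  [4] KK

Answer: DIFFERENT — A ⇓ K(KK), B ⇓ KK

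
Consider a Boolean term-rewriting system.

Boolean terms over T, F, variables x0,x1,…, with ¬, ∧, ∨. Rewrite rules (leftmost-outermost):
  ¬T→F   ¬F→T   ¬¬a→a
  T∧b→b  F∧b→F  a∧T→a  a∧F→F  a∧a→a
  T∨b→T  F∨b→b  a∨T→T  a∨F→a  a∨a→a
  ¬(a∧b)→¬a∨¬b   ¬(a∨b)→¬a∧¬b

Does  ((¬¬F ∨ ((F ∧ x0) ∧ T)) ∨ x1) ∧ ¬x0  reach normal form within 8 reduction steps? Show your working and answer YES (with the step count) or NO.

Answer: YES — reaches normal form x1 ∧ ¬x0 in 5 ≤ 8 steps

Working:
  start: ((¬¬F ∨ ((F ∧ x0) ∧ T)) ∨ x1) ∧ ¬x0
  →1  ((F ∨ ((F ∧ x0) ∧ T)) ∨ x1) ∧ ¬x0
  →2  (((F ∧ x0) ∧ T) ∨ x1) ∧ ¬x0
  →3  ((F ∧ x0) ∨ x1) ∧ ¬x0
  →4  (F ∨ x1) ∧ ¬x0
  →5  x1 ∧ ¬x0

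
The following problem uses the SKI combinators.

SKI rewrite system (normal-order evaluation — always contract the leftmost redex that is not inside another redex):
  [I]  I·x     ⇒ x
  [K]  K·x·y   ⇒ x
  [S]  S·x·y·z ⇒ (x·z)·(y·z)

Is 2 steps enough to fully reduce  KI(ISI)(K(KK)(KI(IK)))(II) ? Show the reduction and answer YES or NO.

  start: KI(ISI)(K(KK)(KI(IK)))(II)
  →1  I(K(KK)(KI(IK)))(II)
  →2  K(KK)(KI(IK))(II)

Answer: NO — after 2 steps the term is K(KK)(KI(IK))(II), not yet normal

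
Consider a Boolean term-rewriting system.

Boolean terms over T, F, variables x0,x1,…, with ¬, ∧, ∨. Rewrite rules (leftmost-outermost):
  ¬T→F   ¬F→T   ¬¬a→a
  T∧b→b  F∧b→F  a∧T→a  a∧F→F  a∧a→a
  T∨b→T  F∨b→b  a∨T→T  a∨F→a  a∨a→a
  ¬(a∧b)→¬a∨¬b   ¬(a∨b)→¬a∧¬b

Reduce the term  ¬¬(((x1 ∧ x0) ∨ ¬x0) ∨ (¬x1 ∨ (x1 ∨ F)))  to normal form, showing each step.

  start: ¬¬(((x1 ∧ x0) ∨ ¬x0) ∨ (¬x1 ∨ (x1 ∨ F)))
  step 1: ((x1 ∧ x0) ∨ ¬x0) ∨ (¬x1 ∨ (x1 ∨ F))
  step 2: ((x1 ∧ x0) ∨ ¬x0) ∨ (¬x1 ∨ x1)

Answer: normal form = ((x1 ∧ x0) ∨ ¬x0) ∨ (¬x1 ∨ x1)  (in 2 steps)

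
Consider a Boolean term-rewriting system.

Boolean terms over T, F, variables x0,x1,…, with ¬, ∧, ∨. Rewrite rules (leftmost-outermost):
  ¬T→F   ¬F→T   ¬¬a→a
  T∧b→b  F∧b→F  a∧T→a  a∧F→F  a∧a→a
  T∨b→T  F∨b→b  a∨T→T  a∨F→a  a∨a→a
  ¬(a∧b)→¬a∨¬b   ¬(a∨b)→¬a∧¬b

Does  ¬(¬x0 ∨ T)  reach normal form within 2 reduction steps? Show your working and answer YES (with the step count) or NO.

Answer: NO — after 2 steps the term is x0 ∧ ¬T, not yet normal

Working:
  start: ¬(¬x0 ∨ T)
  step 1: ¬¬x0 ∧ ¬T
  step 2: x0 ∧ ¬T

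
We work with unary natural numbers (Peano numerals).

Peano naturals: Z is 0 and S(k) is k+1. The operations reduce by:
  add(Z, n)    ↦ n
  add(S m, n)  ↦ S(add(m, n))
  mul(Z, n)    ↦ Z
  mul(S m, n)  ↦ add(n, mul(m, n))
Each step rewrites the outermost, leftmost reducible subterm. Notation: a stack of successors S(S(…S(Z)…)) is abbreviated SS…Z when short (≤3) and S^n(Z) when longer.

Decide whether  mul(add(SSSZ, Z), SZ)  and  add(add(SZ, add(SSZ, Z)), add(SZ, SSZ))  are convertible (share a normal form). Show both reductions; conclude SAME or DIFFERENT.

Term A:
  start: mul(add(SSSZ, Z), SZ)
  →1  mul(S(add(SSZ, Z)), SZ)
  →2  add(SZ, mul(add(SSZ, Z), SZ))
  →3  S(add(Z, mul(add(SSZ, Z), SZ)))
  →4  S(mul(add(SSZ, Z), SZ))
  →5  S(mul(S(add(SZ, Z)), SZ))
  →6  S(add(SZ, mul(add(SZ, Z), SZ)))
  →7  S(S(add(Z, mul(add(SZ, Z), SZ))))
  →8  S(S(mul(add(SZ, Z), SZ)))
  →9  S(S(mul(S(add(Z, Z)), SZ)))
  →10  S(S(add(SZ, mul(add(Z, Z), SZ))))
  →11  S(S(S(add(Z, mul(add(Z, Z), SZ)))))
  →12  S(S(S(mul(add(Z, Z), SZ))))
  →13  S(S(S(mul(Z, SZ))))
  →14  SSSZ

Term B:
  start: add(add(SZ, add(SSZ, Z)), add(SZ, SSZ))
  →1  add(S(add(Z, add(SSZ, Z))), add(SZ, SSZ))
  →2  S(add(add(Z, add(SSZ, Z)), add(SZ, SSZ)))
  →3  S(add(add(SSZ, Z), add(SZ, SSZ)))
  →4  S(add(S(add(SZ, Z)), add(SZ, SSZ)))
  →5  S(S(add(add(SZ, Z), add(SZ, SSZ))))
  →6  S(S(add(S(add(Z, Z)), add(SZ, SSZ))))
  →7  S(S(S(add(add(Z, Z), add(SZ, SSZ)))))
  →8  S(S(S(add(Z, add(SZ, SSZ)))))
  →9  S(S(S(add(SZ, SSZ))))
  →10  S(S(S(S(add(Z, SSZ)))))
  →11  S^6(Z)

Answer: DIFFERENT — A ⇓ SSSZ, B ⇓ S^6(Z)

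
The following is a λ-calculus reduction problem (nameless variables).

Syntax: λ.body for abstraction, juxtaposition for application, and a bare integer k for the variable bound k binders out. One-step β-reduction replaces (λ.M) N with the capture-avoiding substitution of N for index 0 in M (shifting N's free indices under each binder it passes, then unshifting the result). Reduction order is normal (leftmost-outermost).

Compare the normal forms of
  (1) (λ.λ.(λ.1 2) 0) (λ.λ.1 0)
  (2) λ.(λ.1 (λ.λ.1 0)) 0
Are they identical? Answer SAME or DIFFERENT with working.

Term A:
  start: (λ.λ.(λ.1 2) 0) (λ.λ.1 0)
  →1  λ.(λ.1 (λ.λ.1 0)) 0
  →2  λ.0 (λ.λ.1 0)

Term B:
  start: λ.(λ.1 (λ.λ.1 0)) 0
  →1  λ.0 (λ.λ.1 0)

Answer: SAME — A ⇓ λ.0 (λ.λ.1 0), B ⇓ λ.0 (λ.λ.1 0)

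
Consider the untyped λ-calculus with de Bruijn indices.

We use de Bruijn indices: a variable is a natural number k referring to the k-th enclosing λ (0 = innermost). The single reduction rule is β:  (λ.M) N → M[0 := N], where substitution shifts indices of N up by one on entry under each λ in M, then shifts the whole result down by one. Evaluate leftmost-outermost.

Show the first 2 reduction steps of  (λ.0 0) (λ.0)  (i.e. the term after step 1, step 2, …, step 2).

  start: (λ.0 0) (λ.0)
  →1  (λ.0) (λ.0)
  →2  λ.0

Answer: after 2 steps: λ.0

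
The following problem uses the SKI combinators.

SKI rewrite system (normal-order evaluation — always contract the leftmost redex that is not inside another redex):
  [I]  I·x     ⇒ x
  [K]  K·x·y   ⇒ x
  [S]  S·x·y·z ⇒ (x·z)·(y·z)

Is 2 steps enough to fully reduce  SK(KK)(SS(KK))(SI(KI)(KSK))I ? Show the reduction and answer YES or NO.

  start: SK(KK)(SS(KK))(SI(KI)(KSK))I
  [1] K(SS(KK))(KK(SS(KK)))(SI(KI)(KSK))I
  [2] SS(KK)(SI(KI)(KSK))I

Answer: NO — after 2 steps the term is SS(KK)(SI(KI)(KSK))I, not yet normal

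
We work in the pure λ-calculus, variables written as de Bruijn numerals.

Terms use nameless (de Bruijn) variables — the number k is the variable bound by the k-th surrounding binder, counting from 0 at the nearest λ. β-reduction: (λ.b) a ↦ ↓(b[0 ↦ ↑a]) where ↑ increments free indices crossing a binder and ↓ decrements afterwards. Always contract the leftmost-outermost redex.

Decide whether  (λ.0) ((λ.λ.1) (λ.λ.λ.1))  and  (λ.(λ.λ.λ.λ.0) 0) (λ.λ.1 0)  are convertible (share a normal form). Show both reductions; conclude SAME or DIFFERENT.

Answer: DIFFERENT — A ⇓ λ.λ.λ.λ.1, B ⇓ λ.λ.λ.0

Derivation:
Term A:
  start: (λ.0) ((λ.λ.1) (λ.λ.λ.1))
  →1  (λ.λ.1) (λ.λ.λ.1)
  →2  λ.λ.λ.λ.1

Term B:
  start: (λ.(λ.λ.λ.λ.0) 0) (λ.λ.1 0)
  →1  (λ.λ.λ.λ.0) (λ.λ.1 0)
  →2  λ.λ.λ.0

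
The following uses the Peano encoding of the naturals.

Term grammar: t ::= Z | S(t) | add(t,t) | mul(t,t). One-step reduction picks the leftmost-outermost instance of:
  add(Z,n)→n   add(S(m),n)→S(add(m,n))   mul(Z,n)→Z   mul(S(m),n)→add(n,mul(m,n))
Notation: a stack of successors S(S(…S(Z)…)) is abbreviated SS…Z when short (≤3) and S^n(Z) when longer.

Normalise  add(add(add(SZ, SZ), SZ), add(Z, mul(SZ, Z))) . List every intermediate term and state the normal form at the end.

  start: add(add(add(SZ, SZ), SZ), add(Z, mul(SZ, Z)))
  →1  add(add(S(add(Z, SZ)), SZ), add(Z, mul(SZ, Z)))
  →2  add(S(add(add(Z, SZ), SZ)), add(Z, mul(SZ, Z)))
  →3  S(add(add(add(Z, SZ), SZ), add(Z, mul(SZ, Z))))
  →4  S(add(add(SZ, SZ), add(Z, mul(SZ, Z))))
  →5  S(add(S(add(Z, SZ)), add(Z, mul(SZ, Z))))
  →6  S(S(add(add(Z, SZ), add(Z, mul(SZ, Z)))))
  →7  S(S(add(SZ, add(Z, mul(SZ, Z)))))
  →8  S(S(S(add(Z, add(Z, mul(SZ, Z))))))
  →9  S(S(S(add(Z, mul(SZ, Z)))))
  →10  S(S(S(mul(SZ, Z))))
  →11  S(S(S(add(Z, mul(Z, Z)))))
  →12  S(S(S(mul(Z, Z))))
  →13  SSSZ

Answer: normal form = SSSZ  (in 13 steps)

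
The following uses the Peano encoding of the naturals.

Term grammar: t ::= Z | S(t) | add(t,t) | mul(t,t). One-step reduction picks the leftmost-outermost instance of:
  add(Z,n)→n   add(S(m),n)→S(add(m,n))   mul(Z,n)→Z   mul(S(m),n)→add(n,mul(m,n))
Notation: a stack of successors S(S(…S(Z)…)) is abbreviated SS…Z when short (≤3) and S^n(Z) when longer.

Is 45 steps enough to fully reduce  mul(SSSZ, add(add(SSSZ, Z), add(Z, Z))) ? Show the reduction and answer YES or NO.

  start: mul(SSSZ, add(add(SSSZ, Z), add(Z, Z)))
  [1] add(add(add(SSSZ, Z), add(Z, Z)), mul(SSZ, add(add(SSSZ, Z), add(Z, Z))))
  [2] add(add(S(add(SSZ, Z)), add(Z, Z)), mul(SSZ, add(add(SSSZ, Z), add(Z, Z))))
  [3] add(S(add(add(SSZ, Z), add(Z, Z))), mul(SSZ, add(add(SSSZ, Z), add(Z, Z))))
  [4] S(add(add(add(SSZ, Z), add(Z, Z)), mul(SSZ, add(add(SSSZ, Z), add(Z, Z)))))
  [5] S(add(add(S(add(SZ, Z)), add(Z, Z)), mul(SSZ, add(add(SSSZ, Z), add(Z, Z)))))
  [6] S(add(S(add(add(SZ, Z), add(Z, Z))), mul(SSZ, add(add(SSSZ, Z), add(Z, Z)))))
  [7] S(S(add(add(add(SZ, Z), add(Z, Z)), mul(SSZ, add(add(SSSZ, Z), add(Z, Z))))))
  [8] S(S(add(add(S(add(Z, Z)), add(Z, Z)), mul(SSZ, add(add(SSSZ, Z), add(Z, Z))))))
  [9] S(S(add(S(add(add(Z, Z), add(Z, Z))), mul(SSZ, add(add(SSSZ, Z), add(Z, Z))))))
  [10] S(S(S(add(add(add(Z, Z), add(Z, Z)), mul(SSZ, add(add(SSSZ, Z), add(Z, Z)))))))
  [11] S(S(S(add(add(Z, add(Z, Z)), mul(SSZ, add(add(SSSZ, Z), add(Z, Z)))))))
  [12] S(S(S(add(add(Z, Z), mul(SSZ, add(add(SSSZ, Z), add(Z, Z)))))))
  [13] S(S(S(add(Z, mul(SSZ, add(add(SSSZ, Z), add(Z, Z)))))))
  [14] S(S(S(mul(SSZ, add(add(SSSZ, Z), add(Z, Z))))))
  [15] S(S(S(add(add(add(SSSZ, Z), add(Z, Z)), mul(SZ, add(add(SSSZ, Z), add(Z, Z)))))))
  [16] S(S(S(add(add(S(add(SSZ, Z)), add(Z, Z)), mul(SZ, add(add(SSSZ, Z), add(Z, Z)))))))
  [17] S(S(S(add(S(add(add(SSZ, Z), add(Z, Z))), mul(SZ, add(add(SSSZ, Z), add(Z, Z)))))))
  [18] S(S(S(S(add(add(add(SSZ, Z), add(Z, Z)), mul(SZ, add(add(SSSZ, Z), add(Z, Z))))))))
  [19] S(S(S(S(add(add(S(add(SZ, Z)), add(Z, Z)), mul(SZ, add(add(SSSZ, Z), add(Z, Z))))))))
  [20] S(S(S(S(add(S(add(add(SZ, Z), add(Z, Z))), mul(SZ, add(add(SSSZ, Z), add(Z, Z))))))))
  [21] S(S(S(S(S(add(add(add(SZ, Z), add(Z, Z)), mul(SZ, add(add(SSSZ, Z), add(Z, Z)))))))))
  [22] S(S(S(S(S(add(add(S(add(Z, Z)), add(Z, Z)), mul(SZ, add(add(SSSZ, Z), add(Z, Z)))))))))
  [23] S(S(S(S(S(add(S(add(add(Z, Z), add(Z, Z))), mul(SZ, add(add(SSSZ, Z), add(Z, Z)))))))))
  [24] S(S(S(S(S(S(add(add(add(Z, Z), add(Z, Z)), mul(SZ, add(add(SSSZ, Z), add(Z, Z))))))))))
  [25] S(S(S(S(S(S(add(add(Z, add(Z, Z)), mul(SZ, add(add(SSSZ, Z), add(Z, Z))))))))))
  [26] S(S(S(S(S(S(add(add(Z, Z), mul(SZ, add(add(SSSZ, Z), add(Z, Z))))))))))
  [27] S(S(S(S(S(S(add(Z, mul(SZ, add(add(SSSZ, Z), add(Z, Z))))))))))
  [28] S(S(S(S(S(S(mul(SZ, add(add(SSSZ, Z), add(Z, Z)))))))))
  [29] S(S(S(S(S(S(add(add(add(SSSZ, Z), add(Z, Z)), mul(Z, add(add(SSSZ, Z), add(Z, Z))))))))))
  [30] S(S(S(S(S(S(add(add(S(add(SSZ, Z)), add(Z, Z)), mul(Z, add(add(SSSZ, Z), add(Z, Z))))))))))
  [31] S(S(S(S(S(S(add(S(add(add(SSZ, Z), add(Z, Z))), mul(Z, add(add(SSSZ, Z), add(Z, Z))))))))))
  [32] S(S(S(S(S(S(S(add(add(add(SSZ, Z), add(Z, Z)), mul(Z, add(add(SSSZ, Z), add(Z, Z)))))))))))
  [33] S(S(S(S(S(S(S(add(add(S(add(SZ, Z)), add(Z, Z)), mul(Z, add(add(SSSZ, Z), add(Z, Z)))))))))))
  [34] S(S(S(S(S(S(S(add(S(add(add(SZ, Z), add(Z, Z))), mul(Z, add(add(SSSZ, Z), add(Z, Z)))))))))))
  [35] S(S(S(S(S(S(S(S(add(add(add(SZ, Z), add(Z, Z)), mul(Z, add(add(SSSZ, Z), add(Z, Z))))))))))))
  [36] S(S(S(S(S(S(S(S(add(add(S(add(Z, Z)), add(Z, Z)), mul(Z, add(add(SSSZ, Z), add(Z, Z))))))))))))
  [37] S(S(S(S(S(S(S(S(add(S(add(add(Z, Z), add(Z, Z))), mul(Z, add(add(SSSZ, Z), add(Z, Z))))))))))))
  [38] S(S(S(S(S(S(S(S(S(add(add(add(Z, Z), add(Z, Z)), mul(Z, add(add(SSSZ, Z), add(Z, Z)))))))))))))
  [39] S(S(S(S(S(S(S(S(S(add(add(Z, add(Z, Z)), mul(Z, add(add(SSSZ, Z), add(Z, Z)))))))))))))
  [40] S(S(S(S(S(S(S(S(S(add(add(Z, Z), mul(Z, add(add(SSSZ, Z), add(Z, Z)))))))))))))
  [41] S(S(S(S(S(S(S(S(S(add(Z, mul(Z, add(add(SSSZ, Z), add(Z, Z)))))))))))))
  [42] S(S(S(S(S(S(S(S(S(mul(Z, add(add(SSSZ, Z), add(Z, Z))))))))))))
  [43] S^9(Z)

Answer: YES — reaches normal form S^9(Z) in 43 ≤ 45 steps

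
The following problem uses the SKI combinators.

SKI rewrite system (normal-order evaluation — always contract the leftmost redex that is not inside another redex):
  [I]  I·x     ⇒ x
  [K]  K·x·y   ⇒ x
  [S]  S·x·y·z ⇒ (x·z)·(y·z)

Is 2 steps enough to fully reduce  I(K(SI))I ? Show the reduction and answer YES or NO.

Answer: YES — reaches normal form SI in 2 ≤ 2 steps

Working:
  start: I(K(SI))I
  →1  K(SI)I
  →2  SI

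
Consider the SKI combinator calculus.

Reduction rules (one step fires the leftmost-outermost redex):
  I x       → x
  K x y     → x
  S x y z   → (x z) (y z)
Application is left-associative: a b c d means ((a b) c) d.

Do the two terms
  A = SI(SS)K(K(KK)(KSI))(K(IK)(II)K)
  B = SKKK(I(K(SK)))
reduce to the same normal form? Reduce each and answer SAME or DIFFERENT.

Answer: DIFFERENT — A ⇓ S(KK)(K(KK)), B ⇓ K(K(SK))

Working:
Term A:
  start: SI(SS)K(K(KK)(KSI))(K(IK)(II)K)
  [1] IK(SSK)(K(KK)(KSI))(K(IK)(II)K)
  [2] K(SSK)(K(KK)(KSI))(K(IK)(II)K)
  [3] SSK(K(IK)(II)K)
  [4] S(K(IK)(II)K)(K(K(IK)(II)K))
  [5] S(IKK)(K(K(IK)(II)K))
  [6] S(KK)(K(K(IK)(II)K))
  [7] S(KK)(K(IKK))
  [8] S(KK)(K(KK))

Term B:
  start: SKKK(I(K(SK)))
  [1] KK(KK)(I(K(SK)))
  [2] K(I(K(SK)))
  [3] K(K(SK))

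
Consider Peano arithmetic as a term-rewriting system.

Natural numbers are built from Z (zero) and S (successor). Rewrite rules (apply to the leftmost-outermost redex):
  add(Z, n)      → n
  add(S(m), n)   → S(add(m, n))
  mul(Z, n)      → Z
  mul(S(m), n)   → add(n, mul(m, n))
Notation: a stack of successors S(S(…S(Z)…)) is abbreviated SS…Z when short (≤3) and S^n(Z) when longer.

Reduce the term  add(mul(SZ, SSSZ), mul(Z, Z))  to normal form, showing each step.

Answer: normal form = SSSZ  (in 11 steps)

Working:
  start: add(mul(SZ, SSSZ), mul(Z, Z))
  →1  add(add(SSSZ, mul(Z, SSSZ)), mul(Z, Z))
  →2  add(S(add(SSZ, mul(Z, SSSZ))), mul(Z, Z))
  →3  S(add(add(SSZ, mul(Z, SSSZ)), mul(Z, Z)))
  →4  S(add(S(add(SZ, mul(Z, SSSZ))), mul(Z, Z)))
  →5  S(S(add(add(SZ, mul(Z, SSSZ)), mul(Z, Z))))
  →6  S(S(add(S(add(Z, mul(Z, SSSZ))), mul(Z, Z))))
  →7  S(S(S(add(add(Z, mul(Z, SSSZ)), mul(Z, Z)))))
  →8  S(S(S(add(mul(Z, SSSZ), mul(Z, Z)))))
  →9  S(S(S(add(Z, mul(Z, Z)))))
  →10  S(S(S(mul(Z, Z))))
  →11  SSSZ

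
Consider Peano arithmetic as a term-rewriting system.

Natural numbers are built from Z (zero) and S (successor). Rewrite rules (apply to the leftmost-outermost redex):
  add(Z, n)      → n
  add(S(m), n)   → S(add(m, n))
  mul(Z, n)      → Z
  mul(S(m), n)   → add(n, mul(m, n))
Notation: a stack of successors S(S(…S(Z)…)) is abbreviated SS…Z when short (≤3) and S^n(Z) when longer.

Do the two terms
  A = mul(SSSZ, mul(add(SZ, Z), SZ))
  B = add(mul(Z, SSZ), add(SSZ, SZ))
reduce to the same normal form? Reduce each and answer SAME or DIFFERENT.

Answer: SAME — A ⇓ SSSZ, B ⇓ SSSZ

Derivation:
Term A:
  start: mul(SSSZ, mul(add(SZ, Z), SZ))
  →1  add(mul(add(SZ, Z), SZ), mul(SSZ, mul(add(SZ, Z), SZ)))
  →2  add(mul(S(add(Z, Z)), SZ), mul(SSZ, mul(add(SZ, Z), SZ)))
  →3  add(add(SZ, mul(add(Z, Z), SZ)), mul(SSZ, mul(add(SZ, Z), SZ)))
  →4  add(S(add(Z, mul(add(Z, Z), SZ))), mul(SSZ, mul(add(SZ, Z), SZ)))
  →5  S(add(add(Z, mul(add(Z, Z), SZ)), mul(SSZ, mul(add(SZ, Z), SZ))))
  →6  S(add(mul(add(Z, Z), SZ), mul(SSZ, mul(add(SZ, Z), SZ))))
  →7  S(add(mul(Z, SZ), mul(SSZ, mul(add(SZ, Z), SZ))))
  →8  S(add(Z, mul(SSZ, mul(add(SZ, Z), SZ))))
  →9  S(mul(SSZ, mul(add(SZ, Z), SZ)))
  →10  S(add(mul(add(SZ, Z), SZ), mul(SZ, mul(add(SZ, Z), SZ))))
  →11  S(add(mul(S(add(Z, Z)), SZ), mul(SZ, mul(add(SZ, Z), SZ))))
  →12  S(add(add(SZ, mul(add(Z, Z), SZ)), mul(SZ, mul(add(SZ, Z), SZ))))
  →13  S(add(S(add(Z, mul(add(Z, Z), SZ))), mul(SZ, mul(add(SZ, Z), SZ))))
  →14  S(S(add(add(Z, mul(add(Z, Z), SZ)), mul(SZ, mul(add(SZ, Z), SZ)))))
  →15  S(S(add(mul(add(Z, Z), SZ), mul(SZ, mul(add(SZ, Z), SZ)))))
  →16  S(S(add(mul(Z, SZ), mul(SZ, mul(add(SZ, Z), SZ)))))
  →17  S(S(add(Z, mul(SZ, mul(add(SZ, Z), SZ)))))
  →18  S(S(mul(SZ, mul(add(SZ, Z), SZ))))
  →19  S(S(add(mul(add(SZ, Z), SZ), mul(Z, mul(add(SZ, Z), SZ)))))
  →20  S(S(add(mul(S(add(Z, Z)), SZ), mul(Z, mul(add(SZ, Z), SZ)))))
  →21  S(S(add(add(SZ, mul(add(Z, Z), SZ)), mul(Z, mul(add(SZ, Z), SZ)))))
  →22  S(S(add(S(add(Z, mul(add(Z, Z), SZ))), mul(Z, mul(add(SZ, Z), SZ)))))
  →23  S(S(S(add(add(Z, mul(add(Z, Z), SZ)), mul(Z, mul(add(SZ, Z), SZ))))))
  →24  S(S(S(add(mul(add(Z, Z), SZ), mul(Z, mul(add(SZ, Z), SZ))))))
  →25  S(S(S(add(mul(Z, SZ), mul(Z, mul(add(SZ, Z), SZ))))))
  →26  S(S(S(add(Z, mul(Z, mul(add(SZ, Z), SZ))))))
  →27  S(S(S(mul(Z, mul(add(SZ, Z), SZ)))))
  →28  SSSZ

Term B:
  start: add(mul(Z, SSZ), add(SSZ, SZ))
  →1  add(Z, add(SSZ, SZ))
  →2  add(SSZ, SZ)
  →3  S(add(SZ, SZ))
  →4  S(S(add(Z, SZ)))
  →5  SSSZ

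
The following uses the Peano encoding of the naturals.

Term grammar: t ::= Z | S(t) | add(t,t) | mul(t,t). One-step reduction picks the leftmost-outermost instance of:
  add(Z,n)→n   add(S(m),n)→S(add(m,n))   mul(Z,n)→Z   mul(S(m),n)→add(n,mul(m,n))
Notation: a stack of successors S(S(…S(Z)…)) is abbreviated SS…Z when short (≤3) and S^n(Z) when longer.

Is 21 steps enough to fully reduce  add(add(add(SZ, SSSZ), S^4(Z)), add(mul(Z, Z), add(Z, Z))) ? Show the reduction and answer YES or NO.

  start: add(add(add(SZ, SSSZ), S^4(Z)), add(mul(Z, Z), add(Z, Z)))
  [1] add(add(S(add(Z, SSSZ)), S^4(Z)), add(mul(Z, Z), add(Z, Z)))
  [2] add(S(add(add(Z, SSSZ), S^4(Z))), add(mul(Z, Z), add(Z, Z)))
  [3] S(add(add(add(Z, SSSZ), S^4(Z)), add(mul(Z, Z), add(Z, Z))))
  [4] S(add(add(SSSZ, S^4(Z)), add(mul(Z, Z), add(Z, Z))))
  [5] S(add(S(add(SSZ, S^4(Z))), add(mul(Z, Z), add(Z, Z))))
  [6] S(S(add(add(SSZ, S^4(Z)), add(mul(Z, Z), add(Z, Z)))))
  [7] S(S(add(S(add(SZ, S^4(Z))), add(mul(Z, Z), add(Z, Z)))))
  [8] S(S(S(add(add(SZ, S^4(Z)), add(mul(Z, Z), add(Z, Z))))))
  [9] S(S(S(add(S(add(Z, S^4(Z))), add(mul(Z, Z), add(Z, Z))))))
  [10] S(S(S(S(add(add(Z, S^4(Z)), add(mul(Z, Z), add(Z, Z)))))))
  [11] S(S(S(S(add(S^4(Z), add(mul(Z, Z), add(Z, Z)))))))
  [12] S(S(S(S(S(add(SSSZ, add(mul(Z, Z), add(Z, Z))))))))
  [13] S(S(S(S(S(S(add(SSZ, add(mul(Z, Z), add(Z, Z)))))))))
  [14] S(S(S(S(S(S(S(add(SZ, add(mul(Z, Z), add(Z, Z))))))))))
  [15] S(S(S(S(S(S(S(S(add(Z, add(mul(Z, Z), add(Z, Z)))))))))))
  [16] S(S(S(S(S(S(S(S(add(mul(Z, Z), add(Z, Z))))))))))
  [17] S(S(S(S(S(S(S(S(add(Z, add(Z, Z))))))))))
  [18] S(S(S(S(S(S(S(S(add(Z, Z)))))))))
  [19] S^8(Z)

Answer: YES — reaches normal form S^8(Z) in 19 ≤ 21 steps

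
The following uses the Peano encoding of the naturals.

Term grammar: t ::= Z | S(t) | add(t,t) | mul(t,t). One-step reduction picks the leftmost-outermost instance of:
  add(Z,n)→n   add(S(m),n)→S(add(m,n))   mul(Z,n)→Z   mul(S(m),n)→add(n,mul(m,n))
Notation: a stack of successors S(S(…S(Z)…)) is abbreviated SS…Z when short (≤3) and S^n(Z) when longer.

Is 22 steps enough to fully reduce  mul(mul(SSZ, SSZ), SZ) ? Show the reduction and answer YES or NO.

Answer: YES — reaches normal form S^4(Z) in 22 ≤ 22 steps

Reduction:
  start: mul(mul(SSZ, SSZ), SZ)
  →1  mul(add(SSZ, mul(SZ, SSZ)), SZ)
  →2  mul(S(add(SZ, mul(SZ, SSZ))), SZ)
  →3  add(SZ, mul(add(SZ, mul(SZ, SSZ)), SZ))
  →4  S(add(Z, mul(add(SZ, mul(SZ, SSZ)), SZ)))
  →5  S(mul(add(SZ, mul(SZ, SSZ)), SZ))
  →6  S(mul(S(add(Z, mul(SZ, SSZ))), SZ))
  →7  S(add(SZ, mul(add(Z, mul(SZ, SSZ)), SZ)))
  →8  S(S(add(Z, mul(add(Z, mul(SZ, SSZ)), SZ))))
  →9  S(S(mul(add(Z, mul(SZ, SSZ)), SZ)))
  →10  S(S(mul(mul(SZ, SSZ), SZ)))
  →11  S(S(mul(add(SSZ, mul(Z, SSZ)), SZ)))
  →12  S(S(mul(S(add(SZ, mul(Z, SSZ))), SZ)))
  →13  S(S(add(SZ, mul(add(SZ, mul(Z, SSZ)), SZ))))
  →14  S(S(S(add(Z, mul(add(SZ, mul(Z, SSZ)), SZ)))))
  →15  S(S(S(mul(add(SZ, mul(Z, SSZ)), SZ))))
  →16  S(S(S(mul(S(add(Z, mul(Z, SSZ))), SZ))))
  →17  S(S(S(add(SZ, mul(add(Z, mul(Z, SSZ)), SZ)))))
  →18  S(S(S(S(add(Z, mul(add(Z, mul(Z, SSZ)), SZ))))))
  →19  S(S(S(S(mul(add(Z, mul(Z, SSZ)), SZ)))))
  →20  S(S(S(S(mul(mul(Z, SSZ), SZ)))))
  →21  S(S(S(S(mul(Z, SZ)))))
  →22  S^4(Z)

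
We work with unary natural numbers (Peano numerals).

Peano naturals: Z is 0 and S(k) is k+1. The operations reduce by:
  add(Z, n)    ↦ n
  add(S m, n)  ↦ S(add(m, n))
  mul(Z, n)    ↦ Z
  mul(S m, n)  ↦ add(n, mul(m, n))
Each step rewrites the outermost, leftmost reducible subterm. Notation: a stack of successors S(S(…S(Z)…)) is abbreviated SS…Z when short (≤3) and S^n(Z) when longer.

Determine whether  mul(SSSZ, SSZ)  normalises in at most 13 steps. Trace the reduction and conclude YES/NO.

Answer: YES — reaches normal form S^6(Z) in 13 ≤ 13 steps

Reduction:
  start: mul(SSSZ, SSZ)
  step 1: add(SSZ, mul(SSZ, SSZ))
  step 2: S(add(SZ, mul(SSZ, SSZ)))
  step 3: S(S(add(Z, mul(SSZ, SSZ))))
  step 4: S(S(mul(SSZ, SSZ)))
  step 5: S(S(add(SSZ, mul(SZ, SSZ))))
  step 6: S(S(S(add(SZ, mul(SZ, SSZ)))))
  step 7: S(S(S(S(add(Z, mul(SZ, SSZ))))))
  step 8: S(S(S(S(mul(SZ, SSZ)))))
  step 9: S(S(S(S(add(SSZ, mul(Z, SSZ))))))
  step 10: S(S(S(S(S(add(SZ, mul(Z, SSZ)))))))
  step 11: S(S(S(S(S(S(add(Z, mul(Z, SSZ))))))))
  step 12: S(S(S(S(S(S(mul(Z, SSZ)))))))
  step 13: S^6(Z)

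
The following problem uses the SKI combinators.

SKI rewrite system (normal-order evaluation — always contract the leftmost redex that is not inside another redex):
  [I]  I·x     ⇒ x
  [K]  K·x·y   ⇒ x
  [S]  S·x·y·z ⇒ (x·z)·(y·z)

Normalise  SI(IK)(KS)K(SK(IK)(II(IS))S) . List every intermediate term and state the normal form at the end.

  start: SI(IK)(KS)K(SK(IK)(II(IS))S)
  [1] I(KS)(IK(KS))K(SK(IK)(II(IS))S)
  [2] KS(IK(KS))K(SK(IK)(II(IS))S)
  [3] SK(SK(IK)(II(IS))S)
  [4] SK(K(II(IS))(IK(II(IS)))S)
  [5] SK(II(IS)S)
  [6] SK(I(IS)S)
  [7] SK(ISS)
  [8] SK(SS)

Answer: normal form = SK(SS)  (in 8 steps)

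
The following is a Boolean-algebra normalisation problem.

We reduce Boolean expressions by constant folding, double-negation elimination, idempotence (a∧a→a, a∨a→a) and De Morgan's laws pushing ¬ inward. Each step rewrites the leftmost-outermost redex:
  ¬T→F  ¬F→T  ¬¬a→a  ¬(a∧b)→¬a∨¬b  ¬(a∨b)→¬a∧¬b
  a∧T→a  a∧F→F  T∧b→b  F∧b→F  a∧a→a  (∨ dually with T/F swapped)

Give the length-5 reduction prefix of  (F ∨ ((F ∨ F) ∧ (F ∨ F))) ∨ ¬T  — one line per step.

Answer: after 5 steps: F

Working:
  start: (F ∨ ((F ∨ F) ∧ (F ∨ F))) ∨ ¬T
  step 1: ((F ∨ F) ∧ (F ∨ F)) ∨ ¬T
  step 2: (F ∨ F) ∨ ¬T
  step 3: F ∨ ¬T
  step 4: ¬T
  step 5: F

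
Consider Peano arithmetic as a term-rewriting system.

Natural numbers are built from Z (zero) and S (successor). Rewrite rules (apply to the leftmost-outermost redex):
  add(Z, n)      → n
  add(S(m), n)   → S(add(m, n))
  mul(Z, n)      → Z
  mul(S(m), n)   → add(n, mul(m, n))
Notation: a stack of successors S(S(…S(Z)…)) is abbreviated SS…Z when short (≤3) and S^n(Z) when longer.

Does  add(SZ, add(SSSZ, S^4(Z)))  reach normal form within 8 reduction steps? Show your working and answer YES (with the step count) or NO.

  start: add(SZ, add(SSSZ, S^4(Z)))
  [1] S(add(Z, add(SSSZ, S^4(Z))))
  [2] S(add(SSSZ, S^4(Z)))
  [3] S(S(add(SSZ, S^4(Z))))
  [4] S(S(S(add(SZ, S^4(Z)))))
  [5] S(S(S(S(add(Z, S^4(Z))))))
  [6] S^8(Z)

Answer: YES — reaches normal form S^8(Z) in 6 ≤ 8 steps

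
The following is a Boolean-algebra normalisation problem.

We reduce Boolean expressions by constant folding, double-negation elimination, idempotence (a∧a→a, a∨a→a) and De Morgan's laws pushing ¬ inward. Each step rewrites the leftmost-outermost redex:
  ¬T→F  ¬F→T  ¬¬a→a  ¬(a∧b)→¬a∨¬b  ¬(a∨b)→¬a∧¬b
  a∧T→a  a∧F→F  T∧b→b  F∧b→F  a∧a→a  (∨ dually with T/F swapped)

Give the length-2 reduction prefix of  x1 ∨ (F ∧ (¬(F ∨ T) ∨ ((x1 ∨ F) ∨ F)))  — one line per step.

Answer: after 2 steps: x1

Derivation:
  start: x1 ∨ (F ∧ (¬(F ∨ T) ∨ ((x1 ∨ F) ∨ F)))
  →1  x1 ∨ F
  →2  x1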